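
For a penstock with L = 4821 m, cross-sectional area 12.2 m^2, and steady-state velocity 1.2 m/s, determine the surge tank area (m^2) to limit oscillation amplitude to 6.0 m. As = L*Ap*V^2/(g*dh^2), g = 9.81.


As = 4821 * 12.2 * 1.2^2 / (9.81 * 6.0^2) = 239.8214 m^2


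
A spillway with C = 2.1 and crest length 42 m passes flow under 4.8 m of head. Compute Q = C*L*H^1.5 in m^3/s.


Q = 2.1 * 42 * 4.8^1.5 = 927.5353 m^3/s


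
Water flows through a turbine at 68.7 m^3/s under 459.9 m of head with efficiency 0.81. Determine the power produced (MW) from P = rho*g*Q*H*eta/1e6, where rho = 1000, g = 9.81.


P = 1000 * 9.81 * 68.7 * 459.9 * 0.81 / 1e6 = 251.0581 MW


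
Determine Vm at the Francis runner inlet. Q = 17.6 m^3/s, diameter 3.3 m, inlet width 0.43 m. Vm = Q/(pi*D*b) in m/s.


Vm = 17.6 / (pi * 3.3 * 0.43) = 3.9480 m/s


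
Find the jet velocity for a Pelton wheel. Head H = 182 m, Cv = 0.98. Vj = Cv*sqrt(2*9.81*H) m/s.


Vj = 0.98 * sqrt(2*9.81*182) = 58.5614 m/s


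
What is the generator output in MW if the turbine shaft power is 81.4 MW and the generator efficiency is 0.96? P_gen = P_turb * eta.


P_gen = 81.4 * 0.96 = 78.1440 MW


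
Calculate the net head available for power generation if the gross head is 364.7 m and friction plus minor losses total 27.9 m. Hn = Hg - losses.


Hn = 364.7 - 27.9 = 336.8000 m


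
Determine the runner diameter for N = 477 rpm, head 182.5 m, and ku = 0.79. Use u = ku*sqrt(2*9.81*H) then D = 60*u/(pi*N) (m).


u = 0.79 * sqrt(2*9.81*182.5) = 47.2724 m/s
D = 60 * 47.2724 / (pi * 477) = 1.8927 m


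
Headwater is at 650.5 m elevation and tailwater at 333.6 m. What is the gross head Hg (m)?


Hg = 650.5 - 333.6 = 316.9000 m


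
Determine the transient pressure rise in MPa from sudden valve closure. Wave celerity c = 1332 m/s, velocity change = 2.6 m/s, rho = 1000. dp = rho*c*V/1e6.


dp = 1000 * 1332 * 2.6 / 1e6 = 3.4632 MPa


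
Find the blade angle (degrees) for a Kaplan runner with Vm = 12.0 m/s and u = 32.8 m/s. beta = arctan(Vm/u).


beta = arctan(12.0 / 32.8) = 20.0952 degrees


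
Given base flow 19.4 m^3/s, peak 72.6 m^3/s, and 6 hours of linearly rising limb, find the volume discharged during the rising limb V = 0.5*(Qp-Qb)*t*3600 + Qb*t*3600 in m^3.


V = 0.5*(72.6 - 19.4)*6*3600 + 19.4*6*3600 = 993600.0000 m^3


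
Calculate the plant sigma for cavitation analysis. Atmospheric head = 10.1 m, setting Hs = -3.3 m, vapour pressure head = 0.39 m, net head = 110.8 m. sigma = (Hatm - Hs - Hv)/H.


sigma = (10.1 - (-3.3) - 0.39) / 110.8 = 0.1174


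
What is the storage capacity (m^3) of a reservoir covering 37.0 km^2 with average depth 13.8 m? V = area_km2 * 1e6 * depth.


V = 37.0 * 1e6 * 13.8 = 5.1060e+08 m^3


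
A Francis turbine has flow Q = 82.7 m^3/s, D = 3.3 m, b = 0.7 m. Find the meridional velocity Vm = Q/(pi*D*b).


Vm = 82.7 / (pi * 3.3 * 0.7) = 11.3958 m/s


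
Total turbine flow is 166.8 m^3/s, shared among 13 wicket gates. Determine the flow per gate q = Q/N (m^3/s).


q = 166.8 / 13 = 12.8308 m^3/s


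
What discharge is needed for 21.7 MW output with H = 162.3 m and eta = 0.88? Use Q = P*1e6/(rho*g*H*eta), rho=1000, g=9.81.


Q = 21.7 * 1e6 / (1000 * 9.81 * 162.3 * 0.88) = 15.4878 m^3/s


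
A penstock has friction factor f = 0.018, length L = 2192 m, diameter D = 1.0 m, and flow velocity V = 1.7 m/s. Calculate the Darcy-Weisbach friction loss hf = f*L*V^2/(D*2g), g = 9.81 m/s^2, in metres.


hf = 0.018 * 2192 * 1.7^2 / (1.0 * 2 * 9.81) = 5.8118 m


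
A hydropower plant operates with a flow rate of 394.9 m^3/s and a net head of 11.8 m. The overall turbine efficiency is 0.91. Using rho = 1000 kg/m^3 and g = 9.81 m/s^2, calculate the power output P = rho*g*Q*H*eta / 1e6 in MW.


P = 1000 * 9.81 * 394.9 * 11.8 * 0.91 / 1e6 = 41.5987 MW


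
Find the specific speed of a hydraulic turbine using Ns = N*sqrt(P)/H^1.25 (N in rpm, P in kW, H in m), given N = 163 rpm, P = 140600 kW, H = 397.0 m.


Ns = 163 * 140600^0.5 / 397.0^1.25 = 34.4899


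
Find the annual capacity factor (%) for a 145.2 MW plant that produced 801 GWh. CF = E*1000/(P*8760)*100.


CF = 801 * 1000 / (145.2 * 8760) * 100 = 62.9741 %


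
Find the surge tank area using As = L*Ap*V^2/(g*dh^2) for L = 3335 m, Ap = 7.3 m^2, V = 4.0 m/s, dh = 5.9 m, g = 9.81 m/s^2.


As = 3335 * 7.3 * 4.0^2 / (9.81 * 5.9^2) = 1140.6848 m^2


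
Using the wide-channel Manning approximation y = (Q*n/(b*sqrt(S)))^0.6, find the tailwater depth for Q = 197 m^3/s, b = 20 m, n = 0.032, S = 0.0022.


y = (197 * 0.032 / (20 * 0.0022^0.5))^0.6 = 3.1364 m


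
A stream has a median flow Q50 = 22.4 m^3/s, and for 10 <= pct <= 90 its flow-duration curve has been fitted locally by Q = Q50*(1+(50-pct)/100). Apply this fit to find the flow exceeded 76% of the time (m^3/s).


Q = 22.4 * (1 + (50 - 76)/100) = 16.5760 m^3/s


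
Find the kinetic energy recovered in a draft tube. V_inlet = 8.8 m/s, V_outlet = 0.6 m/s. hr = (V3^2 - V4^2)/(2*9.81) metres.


hr = (8.8^2 - 0.6^2) / (2*9.81) = 3.9286 m


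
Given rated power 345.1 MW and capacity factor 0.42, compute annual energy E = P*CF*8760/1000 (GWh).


E = 345.1 * 0.42 * 8760 / 1000 = 1269.6919 GWh


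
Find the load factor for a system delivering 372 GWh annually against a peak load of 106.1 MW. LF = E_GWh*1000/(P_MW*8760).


LF = 372 * 1000 / (106.1 * 8760) = 0.4002


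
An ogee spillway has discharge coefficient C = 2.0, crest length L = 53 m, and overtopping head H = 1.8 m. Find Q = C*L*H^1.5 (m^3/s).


Q = 2.0 * 53 * 1.8^1.5 = 255.9851 m^3/s


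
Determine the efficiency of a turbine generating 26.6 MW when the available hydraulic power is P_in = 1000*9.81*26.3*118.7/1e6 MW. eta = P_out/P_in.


P_in = 1000 * 9.81 * 26.3 * 118.7 / 1e6 = 30.6250 MW
eta = 26.6 / 30.6250 = 0.8686


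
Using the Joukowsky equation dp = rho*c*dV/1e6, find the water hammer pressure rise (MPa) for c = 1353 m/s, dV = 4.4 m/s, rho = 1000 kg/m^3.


dp = 1000 * 1353 * 4.4 / 1e6 = 5.9532 MPa


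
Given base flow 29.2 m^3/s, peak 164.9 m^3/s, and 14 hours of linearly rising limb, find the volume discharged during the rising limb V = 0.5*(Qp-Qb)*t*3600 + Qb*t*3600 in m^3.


V = 0.5*(164.9 - 29.2)*14*3600 + 29.2*14*3600 = 4.8913e+06 m^3


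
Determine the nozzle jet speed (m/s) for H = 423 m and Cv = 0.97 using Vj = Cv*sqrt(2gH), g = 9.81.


Vj = 0.97 * sqrt(2*9.81*423) = 88.3673 m/s


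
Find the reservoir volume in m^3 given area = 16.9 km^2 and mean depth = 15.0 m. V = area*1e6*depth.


V = 16.9 * 1e6 * 15.0 = 2.5350e+08 m^3


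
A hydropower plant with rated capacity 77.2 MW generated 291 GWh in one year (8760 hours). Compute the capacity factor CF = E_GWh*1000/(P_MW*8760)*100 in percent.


CF = 291 * 1000 / (77.2 * 8760) * 100 = 43.0300 %


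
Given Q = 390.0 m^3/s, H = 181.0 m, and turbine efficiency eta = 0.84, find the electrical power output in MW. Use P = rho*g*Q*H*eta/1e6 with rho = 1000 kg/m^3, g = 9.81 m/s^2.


P = 1000 * 9.81 * 390.0 * 181.0 * 0.84 / 1e6 = 581.6898 MW


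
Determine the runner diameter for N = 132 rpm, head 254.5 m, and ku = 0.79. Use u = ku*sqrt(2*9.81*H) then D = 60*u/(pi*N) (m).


u = 0.79 * sqrt(2*9.81*254.5) = 55.8239 m/s
D = 60 * 55.8239 / (pi * 132) = 8.0770 m


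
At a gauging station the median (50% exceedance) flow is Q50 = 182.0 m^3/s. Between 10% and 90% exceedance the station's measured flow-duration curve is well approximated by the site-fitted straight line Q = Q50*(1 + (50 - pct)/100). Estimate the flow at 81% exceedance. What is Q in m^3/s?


Q = 182.0 * (1 + (50 - 81)/100) = 125.5800 m^3/s


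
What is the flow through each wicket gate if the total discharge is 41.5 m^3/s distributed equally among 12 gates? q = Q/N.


q = 41.5 / 12 = 3.4583 m^3/s


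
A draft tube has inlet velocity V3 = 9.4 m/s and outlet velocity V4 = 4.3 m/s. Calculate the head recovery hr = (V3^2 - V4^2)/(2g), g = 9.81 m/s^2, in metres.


hr = (9.4^2 - 4.3^2) / (2*9.81) = 3.5612 m


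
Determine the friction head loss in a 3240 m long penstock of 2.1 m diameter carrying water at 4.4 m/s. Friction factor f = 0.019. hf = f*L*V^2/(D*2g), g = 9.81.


hf = 0.019 * 3240 * 4.4^2 / (2.1 * 2 * 9.81) = 28.9258 m


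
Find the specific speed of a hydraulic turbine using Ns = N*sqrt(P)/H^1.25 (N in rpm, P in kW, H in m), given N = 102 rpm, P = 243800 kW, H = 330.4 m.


Ns = 102 * 243800^0.5 / 330.4^1.25 = 35.7534


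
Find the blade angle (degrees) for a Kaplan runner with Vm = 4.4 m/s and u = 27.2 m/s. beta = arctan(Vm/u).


beta = arctan(4.4 / 27.2) = 9.1888 degrees


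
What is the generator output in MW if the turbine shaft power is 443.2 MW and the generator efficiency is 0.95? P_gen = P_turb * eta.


P_gen = 443.2 * 0.95 = 421.0400 MW


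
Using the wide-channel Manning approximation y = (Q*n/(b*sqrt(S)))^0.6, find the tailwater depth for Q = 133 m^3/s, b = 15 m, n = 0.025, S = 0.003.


y = (133 * 0.025 / (15 * 0.003^0.5))^0.6 = 2.3136 m


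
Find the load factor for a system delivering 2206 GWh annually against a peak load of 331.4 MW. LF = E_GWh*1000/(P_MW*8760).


LF = 2206 * 1000 / (331.4 * 8760) = 0.7599


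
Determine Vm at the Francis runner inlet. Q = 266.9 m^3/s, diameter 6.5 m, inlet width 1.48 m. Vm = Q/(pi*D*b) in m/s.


Vm = 266.9 / (pi * 6.5 * 1.48) = 8.8313 m/s


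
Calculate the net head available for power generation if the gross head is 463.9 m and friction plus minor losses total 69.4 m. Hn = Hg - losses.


Hn = 463.9 - 69.4 = 394.5000 m


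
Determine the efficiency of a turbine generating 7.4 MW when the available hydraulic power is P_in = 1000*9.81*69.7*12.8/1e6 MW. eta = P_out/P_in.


P_in = 1000 * 9.81 * 69.7 * 12.8 / 1e6 = 8.7521 MW
eta = 7.4 / 8.7521 = 0.8455


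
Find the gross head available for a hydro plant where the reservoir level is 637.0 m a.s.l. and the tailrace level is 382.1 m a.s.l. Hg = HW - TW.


Hg = 637.0 - 382.1 = 254.9000 m


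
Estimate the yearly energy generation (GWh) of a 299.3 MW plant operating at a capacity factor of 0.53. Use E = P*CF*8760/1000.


E = 299.3 * 0.53 * 8760 / 1000 = 1389.5900 GWh


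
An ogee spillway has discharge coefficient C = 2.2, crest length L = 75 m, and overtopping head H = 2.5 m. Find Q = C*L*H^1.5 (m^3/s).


Q = 2.2 * 75 * 2.5^1.5 = 652.2198 m^3/s


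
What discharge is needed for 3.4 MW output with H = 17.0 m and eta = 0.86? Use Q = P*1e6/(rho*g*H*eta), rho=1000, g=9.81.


Q = 3.4 * 1e6 / (1000 * 9.81 * 17.0 * 0.86) = 23.7062 m^3/s


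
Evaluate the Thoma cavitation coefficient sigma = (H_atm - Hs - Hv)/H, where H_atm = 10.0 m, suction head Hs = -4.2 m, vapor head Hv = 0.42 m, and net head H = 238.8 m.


sigma = (10.0 - (-4.2) - 0.42) / 238.8 = 0.0577


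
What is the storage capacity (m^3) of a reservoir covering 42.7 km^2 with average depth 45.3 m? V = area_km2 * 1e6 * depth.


V = 42.7 * 1e6 * 45.3 = 1.9343e+09 m^3


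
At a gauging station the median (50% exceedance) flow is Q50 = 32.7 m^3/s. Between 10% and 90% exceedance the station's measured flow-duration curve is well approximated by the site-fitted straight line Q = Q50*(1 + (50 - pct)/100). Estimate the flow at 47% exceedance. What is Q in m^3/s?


Q = 32.7 * (1 + (50 - 47)/100) = 33.6810 m^3/s


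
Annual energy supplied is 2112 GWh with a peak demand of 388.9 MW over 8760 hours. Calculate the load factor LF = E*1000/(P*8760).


LF = 2112 * 1000 / (388.9 * 8760) = 0.6199


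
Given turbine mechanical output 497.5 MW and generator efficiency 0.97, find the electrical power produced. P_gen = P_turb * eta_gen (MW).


P_gen = 497.5 * 0.97 = 482.5750 MW


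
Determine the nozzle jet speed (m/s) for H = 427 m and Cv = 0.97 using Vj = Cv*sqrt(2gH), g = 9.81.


Vj = 0.97 * sqrt(2*9.81*427) = 88.7841 m/s


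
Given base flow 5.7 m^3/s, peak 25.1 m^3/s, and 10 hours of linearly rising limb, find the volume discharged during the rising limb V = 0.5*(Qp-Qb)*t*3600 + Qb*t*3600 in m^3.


V = 0.5*(25.1 - 5.7)*10*3600 + 5.7*10*3600 = 554400.0000 m^3


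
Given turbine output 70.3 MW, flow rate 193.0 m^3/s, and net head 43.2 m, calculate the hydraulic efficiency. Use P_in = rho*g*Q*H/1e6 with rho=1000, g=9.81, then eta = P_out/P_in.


P_in = 1000 * 9.81 * 193.0 * 43.2 / 1e6 = 81.7919 MW
eta = 70.3 / 81.7919 = 0.8595


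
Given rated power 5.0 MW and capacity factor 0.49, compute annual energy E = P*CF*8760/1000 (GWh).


E = 5.0 * 0.49 * 8760 / 1000 = 21.4620 GWh


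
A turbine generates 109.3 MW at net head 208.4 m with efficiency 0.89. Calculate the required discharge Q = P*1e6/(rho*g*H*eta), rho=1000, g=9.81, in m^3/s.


Q = 109.3 * 1e6 / (1000 * 9.81 * 208.4 * 0.89) = 60.0708 m^3/s


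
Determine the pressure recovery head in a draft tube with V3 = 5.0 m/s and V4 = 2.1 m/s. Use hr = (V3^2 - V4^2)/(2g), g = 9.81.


hr = (5.0^2 - 2.1^2) / (2*9.81) = 1.0494 m


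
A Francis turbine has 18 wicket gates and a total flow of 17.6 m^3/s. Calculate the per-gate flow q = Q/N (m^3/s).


q = 17.6 / 18 = 0.9778 m^3/s


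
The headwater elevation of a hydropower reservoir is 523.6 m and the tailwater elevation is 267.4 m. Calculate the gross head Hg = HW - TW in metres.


Hg = 523.6 - 267.4 = 256.2000 m


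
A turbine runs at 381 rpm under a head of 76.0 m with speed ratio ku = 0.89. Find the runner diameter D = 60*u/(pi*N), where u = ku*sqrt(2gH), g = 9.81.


u = 0.89 * sqrt(2*9.81*76.0) = 34.3674 m/s
D = 60 * 34.3674 / (pi * 381) = 1.7228 m


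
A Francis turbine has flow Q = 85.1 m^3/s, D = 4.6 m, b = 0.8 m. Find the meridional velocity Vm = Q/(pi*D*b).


Vm = 85.1 / (pi * 4.6 * 0.8) = 7.3609 m/s


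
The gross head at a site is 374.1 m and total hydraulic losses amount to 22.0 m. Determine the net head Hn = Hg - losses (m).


Hn = 374.1 - 22.0 = 352.1000 m


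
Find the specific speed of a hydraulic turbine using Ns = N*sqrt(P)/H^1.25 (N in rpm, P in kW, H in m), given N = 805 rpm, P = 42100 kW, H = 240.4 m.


Ns = 805 * 42100^0.5 / 240.4^1.25 = 174.4893


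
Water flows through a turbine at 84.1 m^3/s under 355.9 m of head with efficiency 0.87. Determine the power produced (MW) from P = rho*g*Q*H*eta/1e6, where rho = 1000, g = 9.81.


P = 1000 * 9.81 * 84.1 * 355.9 * 0.87 / 1e6 = 255.4537 MW


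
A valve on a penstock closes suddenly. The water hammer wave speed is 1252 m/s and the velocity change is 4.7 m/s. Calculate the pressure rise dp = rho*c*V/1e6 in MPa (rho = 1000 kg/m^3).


dp = 1000 * 1252 * 4.7 / 1e6 = 5.8844 MPa


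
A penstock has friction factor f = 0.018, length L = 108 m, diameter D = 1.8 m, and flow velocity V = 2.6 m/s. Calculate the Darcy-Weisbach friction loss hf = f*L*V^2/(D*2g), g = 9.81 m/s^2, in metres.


hf = 0.018 * 108 * 2.6^2 / (1.8 * 2 * 9.81) = 0.3721 m


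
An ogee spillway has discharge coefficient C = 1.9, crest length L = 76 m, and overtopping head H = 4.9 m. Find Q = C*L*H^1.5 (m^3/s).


Q = 1.9 * 76 * 4.9^1.5 = 1566.2508 m^3/s


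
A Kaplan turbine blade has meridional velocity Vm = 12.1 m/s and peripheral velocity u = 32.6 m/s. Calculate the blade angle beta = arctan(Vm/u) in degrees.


beta = arctan(12.1 / 32.6) = 20.3632 degrees


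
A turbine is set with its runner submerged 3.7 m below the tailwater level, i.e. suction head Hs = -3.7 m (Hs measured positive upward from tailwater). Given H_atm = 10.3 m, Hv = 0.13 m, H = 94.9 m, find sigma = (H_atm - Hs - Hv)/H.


sigma = (10.3 - (-3.7) - 0.13) / 94.9 = 0.1462


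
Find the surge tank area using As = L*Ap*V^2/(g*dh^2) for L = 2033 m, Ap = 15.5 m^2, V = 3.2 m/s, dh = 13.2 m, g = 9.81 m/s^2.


As = 2033 * 15.5 * 3.2^2 / (9.81 * 13.2^2) = 188.7783 m^2


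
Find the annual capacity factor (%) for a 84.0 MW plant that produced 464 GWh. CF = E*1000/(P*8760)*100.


CF = 464 * 1000 / (84.0 * 8760) * 100 = 63.0572 %


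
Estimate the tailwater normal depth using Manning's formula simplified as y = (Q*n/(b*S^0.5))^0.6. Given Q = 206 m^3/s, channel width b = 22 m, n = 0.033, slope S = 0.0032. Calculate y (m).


y = (206 * 0.033 / (22 * 0.0032^0.5))^0.6 = 2.7697 m


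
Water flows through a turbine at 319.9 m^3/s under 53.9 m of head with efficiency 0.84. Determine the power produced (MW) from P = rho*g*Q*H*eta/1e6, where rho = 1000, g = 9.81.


P = 1000 * 9.81 * 319.9 * 53.9 * 0.84 / 1e6 = 142.0860 MW


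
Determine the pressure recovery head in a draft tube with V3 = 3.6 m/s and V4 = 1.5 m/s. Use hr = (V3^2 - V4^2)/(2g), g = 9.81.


hr = (3.6^2 - 1.5^2) / (2*9.81) = 0.5459 m


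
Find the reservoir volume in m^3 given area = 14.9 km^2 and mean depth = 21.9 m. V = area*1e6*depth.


V = 14.9 * 1e6 * 21.9 = 3.2631e+08 m^3


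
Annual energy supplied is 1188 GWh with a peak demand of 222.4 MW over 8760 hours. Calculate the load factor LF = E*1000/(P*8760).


LF = 1188 * 1000 / (222.4 * 8760) = 0.6098


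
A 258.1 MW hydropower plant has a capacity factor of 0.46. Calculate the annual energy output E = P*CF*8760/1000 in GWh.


E = 258.1 * 0.46 * 8760 / 1000 = 1040.0398 GWh


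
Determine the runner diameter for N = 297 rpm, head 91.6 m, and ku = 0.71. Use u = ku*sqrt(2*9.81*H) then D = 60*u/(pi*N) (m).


u = 0.71 * sqrt(2*9.81*91.6) = 30.0992 m/s
D = 60 * 30.0992 / (pi * 297) = 1.9355 m


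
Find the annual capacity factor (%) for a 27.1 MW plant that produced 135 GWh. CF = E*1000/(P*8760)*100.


CF = 135 * 1000 / (27.1 * 8760) * 100 = 56.8670 %


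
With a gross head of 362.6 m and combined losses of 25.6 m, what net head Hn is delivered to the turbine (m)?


Hn = 362.6 - 25.6 = 337.0000 m


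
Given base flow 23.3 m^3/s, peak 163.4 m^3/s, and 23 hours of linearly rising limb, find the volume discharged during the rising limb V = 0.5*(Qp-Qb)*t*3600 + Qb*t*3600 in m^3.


V = 0.5*(163.4 - 23.3)*23*3600 + 23.3*23*3600 = 7.7294e+06 m^3


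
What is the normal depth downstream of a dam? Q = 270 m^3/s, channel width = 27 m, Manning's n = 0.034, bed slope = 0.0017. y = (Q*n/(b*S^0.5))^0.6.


y = (270 * 0.034 / (27 * 0.0017^0.5))^0.6 = 3.5461 m


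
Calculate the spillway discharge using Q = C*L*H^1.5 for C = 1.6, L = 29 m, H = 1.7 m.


Q = 1.6 * 29 * 1.7^1.5 = 102.8469 m^3/s


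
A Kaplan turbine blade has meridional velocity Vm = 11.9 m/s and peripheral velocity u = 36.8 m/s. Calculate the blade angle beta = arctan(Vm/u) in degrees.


beta = arctan(11.9 / 36.8) = 17.9196 degrees


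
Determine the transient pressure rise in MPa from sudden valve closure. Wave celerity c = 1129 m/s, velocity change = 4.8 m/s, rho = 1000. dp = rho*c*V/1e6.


dp = 1000 * 1129 * 4.8 / 1e6 = 5.4192 MPa


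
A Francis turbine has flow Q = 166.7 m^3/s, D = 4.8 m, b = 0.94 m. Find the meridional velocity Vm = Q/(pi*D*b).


Vm = 166.7 / (pi * 4.8 * 0.94) = 11.7603 m/s


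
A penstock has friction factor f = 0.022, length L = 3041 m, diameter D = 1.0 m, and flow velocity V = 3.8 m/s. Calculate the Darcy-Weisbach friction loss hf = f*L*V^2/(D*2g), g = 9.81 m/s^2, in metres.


hf = 0.022 * 3041 * 3.8^2 / (1.0 * 2 * 9.81) = 49.2388 m


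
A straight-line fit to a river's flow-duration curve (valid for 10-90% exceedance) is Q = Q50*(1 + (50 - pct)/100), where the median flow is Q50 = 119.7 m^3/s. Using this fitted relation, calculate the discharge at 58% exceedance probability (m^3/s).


Q = 119.7 * (1 + (50 - 58)/100) = 110.1240 m^3/s


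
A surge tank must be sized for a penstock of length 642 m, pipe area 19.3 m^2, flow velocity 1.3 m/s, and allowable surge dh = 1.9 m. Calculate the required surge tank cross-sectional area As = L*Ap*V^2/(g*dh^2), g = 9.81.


As = 642 * 19.3 * 1.3^2 / (9.81 * 1.9^2) = 591.2931 m^2


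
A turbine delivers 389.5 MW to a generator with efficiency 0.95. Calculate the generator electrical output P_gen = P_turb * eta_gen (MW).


P_gen = 389.5 * 0.95 = 370.0250 MW


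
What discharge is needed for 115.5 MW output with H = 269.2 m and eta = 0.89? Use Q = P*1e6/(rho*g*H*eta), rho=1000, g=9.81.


Q = 115.5 * 1e6 / (1000 * 9.81 * 269.2 * 0.89) = 49.1414 m^3/s


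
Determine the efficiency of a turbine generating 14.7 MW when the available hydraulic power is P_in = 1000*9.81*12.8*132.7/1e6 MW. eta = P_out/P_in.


P_in = 1000 * 9.81 * 12.8 * 132.7 / 1e6 = 16.6629 MW
eta = 14.7 / 16.6629 = 0.8822


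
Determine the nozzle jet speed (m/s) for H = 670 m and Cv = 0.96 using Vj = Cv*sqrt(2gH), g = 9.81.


Vj = 0.96 * sqrt(2*9.81*670) = 110.0673 m/s


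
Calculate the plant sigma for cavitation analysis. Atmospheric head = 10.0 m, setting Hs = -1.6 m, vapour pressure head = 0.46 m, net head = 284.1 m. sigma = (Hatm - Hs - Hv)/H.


sigma = (10.0 - (-1.6) - 0.46) / 284.1 = 0.0392


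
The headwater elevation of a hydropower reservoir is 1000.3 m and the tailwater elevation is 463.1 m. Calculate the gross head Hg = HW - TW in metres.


Hg = 1000.3 - 463.1 = 537.2000 m


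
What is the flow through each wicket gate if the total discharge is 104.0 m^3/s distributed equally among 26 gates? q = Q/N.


q = 104.0 / 26 = 4.0000 m^3/s


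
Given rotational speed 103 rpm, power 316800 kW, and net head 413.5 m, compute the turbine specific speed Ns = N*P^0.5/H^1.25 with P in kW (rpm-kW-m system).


Ns = 103 * 316800^0.5 / 413.5^1.25 = 31.0911


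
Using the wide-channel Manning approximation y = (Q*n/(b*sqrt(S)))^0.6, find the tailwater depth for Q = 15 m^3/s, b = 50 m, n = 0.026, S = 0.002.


y = (15 * 0.026 / (50 * 0.002^0.5))^0.6 = 0.3507 m


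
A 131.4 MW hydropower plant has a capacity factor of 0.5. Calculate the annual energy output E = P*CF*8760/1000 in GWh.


E = 131.4 * 0.5 * 8760 / 1000 = 575.5320 GWh


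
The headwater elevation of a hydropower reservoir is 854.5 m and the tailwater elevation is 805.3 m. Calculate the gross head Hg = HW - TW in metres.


Hg = 854.5 - 805.3 = 49.2000 m


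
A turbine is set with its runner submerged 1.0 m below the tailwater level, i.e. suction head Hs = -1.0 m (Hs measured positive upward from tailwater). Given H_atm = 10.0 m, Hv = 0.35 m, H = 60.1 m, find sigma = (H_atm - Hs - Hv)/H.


sigma = (10.0 - (-1.0) - 0.35) / 60.1 = 0.1772


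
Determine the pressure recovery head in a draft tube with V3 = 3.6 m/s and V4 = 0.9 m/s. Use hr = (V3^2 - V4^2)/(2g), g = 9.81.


hr = (3.6^2 - 0.9^2) / (2*9.81) = 0.6193 m


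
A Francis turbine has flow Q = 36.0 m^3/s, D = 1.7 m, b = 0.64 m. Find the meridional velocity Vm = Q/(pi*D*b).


Vm = 36.0 / (pi * 1.7 * 0.64) = 10.5323 m/s


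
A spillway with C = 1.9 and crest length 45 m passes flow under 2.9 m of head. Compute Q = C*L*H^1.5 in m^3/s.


Q = 1.9 * 45 * 2.9^1.5 = 422.2436 m^3/s


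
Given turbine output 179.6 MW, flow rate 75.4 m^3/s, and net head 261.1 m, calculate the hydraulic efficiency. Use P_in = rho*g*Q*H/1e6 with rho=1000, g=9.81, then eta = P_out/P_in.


P_in = 1000 * 9.81 * 75.4 * 261.1 / 1e6 = 193.1289 MW
eta = 179.6 / 193.1289 = 0.9299


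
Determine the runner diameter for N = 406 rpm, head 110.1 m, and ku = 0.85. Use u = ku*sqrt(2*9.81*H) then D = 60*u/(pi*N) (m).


u = 0.85 * sqrt(2*9.81*110.1) = 39.5059 m/s
D = 60 * 39.5059 / (pi * 406) = 1.8584 m


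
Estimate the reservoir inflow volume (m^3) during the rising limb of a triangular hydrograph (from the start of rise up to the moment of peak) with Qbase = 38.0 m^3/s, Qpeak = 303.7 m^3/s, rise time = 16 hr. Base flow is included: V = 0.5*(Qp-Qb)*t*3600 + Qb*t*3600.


V = 0.5*(303.7 - 38.0)*16*3600 + 38.0*16*3600 = 9.8410e+06 m^3


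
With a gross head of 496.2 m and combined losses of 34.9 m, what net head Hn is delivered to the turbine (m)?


Hn = 496.2 - 34.9 = 461.3000 m


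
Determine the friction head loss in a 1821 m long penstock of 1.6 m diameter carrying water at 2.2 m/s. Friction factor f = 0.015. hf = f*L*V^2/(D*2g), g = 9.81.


hf = 0.015 * 1821 * 2.2^2 / (1.6 * 2 * 9.81) = 4.2114 m


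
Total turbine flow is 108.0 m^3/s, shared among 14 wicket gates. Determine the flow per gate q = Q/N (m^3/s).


q = 108.0 / 14 = 7.7143 m^3/s


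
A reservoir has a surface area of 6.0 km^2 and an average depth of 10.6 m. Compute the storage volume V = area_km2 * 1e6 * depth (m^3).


V = 6.0 * 1e6 * 10.6 = 6.3600e+07 m^3


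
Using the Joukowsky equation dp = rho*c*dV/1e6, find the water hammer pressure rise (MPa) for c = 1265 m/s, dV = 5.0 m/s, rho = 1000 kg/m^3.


dp = 1000 * 1265 * 5.0 / 1e6 = 6.3250 MPa


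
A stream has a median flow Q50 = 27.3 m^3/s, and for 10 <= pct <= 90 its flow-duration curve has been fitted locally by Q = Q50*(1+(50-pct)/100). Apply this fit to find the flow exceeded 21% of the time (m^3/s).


Q = 27.3 * (1 + (50 - 21)/100) = 35.2170 m^3/s


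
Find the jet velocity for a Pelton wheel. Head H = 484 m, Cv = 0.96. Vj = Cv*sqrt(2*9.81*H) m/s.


Vj = 0.96 * sqrt(2*9.81*484) = 93.5499 m/s


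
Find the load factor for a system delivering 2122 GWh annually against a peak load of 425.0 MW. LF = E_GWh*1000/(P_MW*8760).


LF = 2122 * 1000 / (425.0 * 8760) = 0.5700


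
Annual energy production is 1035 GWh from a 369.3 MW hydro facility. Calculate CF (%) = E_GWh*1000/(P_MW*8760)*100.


CF = 1035 * 1000 / (369.3 * 8760) * 100 = 31.9931 %


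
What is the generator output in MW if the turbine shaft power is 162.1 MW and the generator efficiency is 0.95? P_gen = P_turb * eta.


P_gen = 162.1 * 0.95 = 153.9950 MW


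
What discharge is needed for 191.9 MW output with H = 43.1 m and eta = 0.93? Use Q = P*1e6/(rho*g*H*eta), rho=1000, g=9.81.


Q = 191.9 * 1e6 / (1000 * 9.81 * 43.1 * 0.93) = 488.0291 m^3/s


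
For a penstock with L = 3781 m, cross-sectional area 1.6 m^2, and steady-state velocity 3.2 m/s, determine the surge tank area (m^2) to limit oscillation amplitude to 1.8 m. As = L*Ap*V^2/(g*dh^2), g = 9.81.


As = 3781 * 1.6 * 3.2^2 / (9.81 * 1.8^2) = 1949.0034 m^2


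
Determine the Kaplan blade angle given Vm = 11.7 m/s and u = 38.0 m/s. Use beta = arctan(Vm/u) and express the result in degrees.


beta = arctan(11.7 / 38.0) = 17.1133 degrees


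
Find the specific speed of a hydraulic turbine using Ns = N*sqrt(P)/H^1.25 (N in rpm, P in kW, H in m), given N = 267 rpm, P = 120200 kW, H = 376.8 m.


Ns = 267 * 120200^0.5 / 376.8^1.25 = 55.7603


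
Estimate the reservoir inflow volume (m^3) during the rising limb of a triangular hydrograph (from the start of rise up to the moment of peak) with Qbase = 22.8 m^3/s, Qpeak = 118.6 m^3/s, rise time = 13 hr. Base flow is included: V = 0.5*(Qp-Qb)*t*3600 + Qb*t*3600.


V = 0.5*(118.6 - 22.8)*13*3600 + 22.8*13*3600 = 3.3088e+06 m^3


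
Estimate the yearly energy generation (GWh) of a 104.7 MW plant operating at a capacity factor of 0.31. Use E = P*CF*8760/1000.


E = 104.7 * 0.31 * 8760 / 1000 = 284.3233 GWh


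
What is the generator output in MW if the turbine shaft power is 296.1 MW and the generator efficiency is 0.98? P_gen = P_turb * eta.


P_gen = 296.1 * 0.98 = 290.1780 MW


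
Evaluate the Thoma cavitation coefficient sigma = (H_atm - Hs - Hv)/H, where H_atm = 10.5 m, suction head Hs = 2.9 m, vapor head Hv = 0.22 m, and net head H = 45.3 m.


sigma = (10.5 - 2.9 - 0.22) / 45.3 = 0.1629


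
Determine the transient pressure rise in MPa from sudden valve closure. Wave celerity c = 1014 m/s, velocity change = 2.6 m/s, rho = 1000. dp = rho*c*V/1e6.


dp = 1000 * 1014 * 2.6 / 1e6 = 2.6364 MPa


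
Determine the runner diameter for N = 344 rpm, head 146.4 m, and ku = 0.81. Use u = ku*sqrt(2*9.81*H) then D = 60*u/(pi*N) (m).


u = 0.81 * sqrt(2*9.81*146.4) = 43.4115 m/s
D = 60 * 43.4115 / (pi * 344) = 2.4102 m


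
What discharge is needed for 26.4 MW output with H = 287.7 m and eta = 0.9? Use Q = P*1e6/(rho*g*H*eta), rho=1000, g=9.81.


Q = 26.4 * 1e6 / (1000 * 9.81 * 287.7 * 0.9) = 10.3933 m^3/s


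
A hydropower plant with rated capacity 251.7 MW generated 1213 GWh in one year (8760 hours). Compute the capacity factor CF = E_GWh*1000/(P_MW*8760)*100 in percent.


CF = 1213 * 1000 / (251.7 * 8760) * 100 = 55.0140 %


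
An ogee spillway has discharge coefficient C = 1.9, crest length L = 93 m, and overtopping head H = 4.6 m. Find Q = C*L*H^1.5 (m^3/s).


Q = 1.9 * 93 * 4.6^1.5 = 1743.3047 m^3/s


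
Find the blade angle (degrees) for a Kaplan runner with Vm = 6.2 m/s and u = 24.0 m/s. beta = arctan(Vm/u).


beta = arctan(6.2 / 24.0) = 14.4847 degrees


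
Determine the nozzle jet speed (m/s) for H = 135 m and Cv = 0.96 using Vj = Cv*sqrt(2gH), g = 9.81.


Vj = 0.96 * sqrt(2*9.81*135) = 49.4069 m/s


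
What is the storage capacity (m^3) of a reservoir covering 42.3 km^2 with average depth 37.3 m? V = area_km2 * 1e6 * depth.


V = 42.3 * 1e6 * 37.3 = 1.5778e+09 m^3


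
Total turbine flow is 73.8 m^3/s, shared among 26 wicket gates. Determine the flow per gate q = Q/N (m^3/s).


q = 73.8 / 26 = 2.8385 m^3/s


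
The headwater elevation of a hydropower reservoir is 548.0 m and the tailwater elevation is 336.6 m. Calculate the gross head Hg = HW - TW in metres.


Hg = 548.0 - 336.6 = 211.4000 m


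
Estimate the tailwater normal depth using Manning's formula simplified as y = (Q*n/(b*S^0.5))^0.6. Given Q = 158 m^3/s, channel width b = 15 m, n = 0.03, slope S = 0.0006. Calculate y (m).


y = (158 * 0.03 / (15 * 0.0006^0.5))^0.6 = 4.6384 m


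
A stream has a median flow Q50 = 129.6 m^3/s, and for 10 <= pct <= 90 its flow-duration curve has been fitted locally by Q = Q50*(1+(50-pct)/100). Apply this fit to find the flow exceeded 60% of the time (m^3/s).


Q = 129.6 * (1 + (50 - 60)/100) = 116.6400 m^3/s


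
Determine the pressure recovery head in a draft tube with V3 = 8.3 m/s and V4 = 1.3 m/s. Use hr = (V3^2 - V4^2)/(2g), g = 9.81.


hr = (8.3^2 - 1.3^2) / (2*9.81) = 3.4251 m


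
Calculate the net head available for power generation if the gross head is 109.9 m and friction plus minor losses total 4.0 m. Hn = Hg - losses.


Hn = 109.9 - 4.0 = 105.9000 m


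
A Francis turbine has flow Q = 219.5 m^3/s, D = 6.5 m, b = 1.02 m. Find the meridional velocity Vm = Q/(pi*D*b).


Vm = 219.5 / (pi * 6.5 * 1.02) = 10.5383 m/s


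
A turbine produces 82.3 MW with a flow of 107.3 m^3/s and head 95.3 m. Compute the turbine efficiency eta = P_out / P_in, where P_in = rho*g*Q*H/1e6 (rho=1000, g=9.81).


P_in = 1000 * 9.81 * 107.3 * 95.3 / 1e6 = 100.3140 MW
eta = 82.3 / 100.3140 = 0.8204


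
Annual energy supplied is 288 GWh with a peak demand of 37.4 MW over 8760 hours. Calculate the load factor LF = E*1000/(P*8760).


LF = 288 * 1000 / (37.4 * 8760) = 0.8791


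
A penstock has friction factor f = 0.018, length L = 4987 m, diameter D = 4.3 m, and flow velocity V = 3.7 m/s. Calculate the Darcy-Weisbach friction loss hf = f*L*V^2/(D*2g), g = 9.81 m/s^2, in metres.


hf = 0.018 * 4987 * 3.7^2 / (4.3 * 2 * 9.81) = 14.5663 m


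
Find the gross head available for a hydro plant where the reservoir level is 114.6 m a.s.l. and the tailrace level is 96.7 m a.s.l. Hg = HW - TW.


Hg = 114.6 - 96.7 = 17.9000 m


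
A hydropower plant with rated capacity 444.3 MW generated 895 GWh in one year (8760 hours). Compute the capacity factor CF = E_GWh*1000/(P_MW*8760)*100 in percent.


CF = 895 * 1000 / (444.3 * 8760) * 100 = 22.9955 %


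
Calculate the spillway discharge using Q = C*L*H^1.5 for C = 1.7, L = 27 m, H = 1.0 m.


Q = 1.7 * 27 * 1.0^1.5 = 45.9000 m^3/s


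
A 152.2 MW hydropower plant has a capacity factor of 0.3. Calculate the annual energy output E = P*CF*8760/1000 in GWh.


E = 152.2 * 0.3 * 8760 / 1000 = 399.9816 GWh


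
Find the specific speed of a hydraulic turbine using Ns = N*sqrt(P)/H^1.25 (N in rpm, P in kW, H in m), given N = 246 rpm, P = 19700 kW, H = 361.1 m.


Ns = 246 * 19700^0.5 / 361.1^1.25 = 21.9348


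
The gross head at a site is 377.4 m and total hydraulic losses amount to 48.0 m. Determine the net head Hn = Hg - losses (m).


Hn = 377.4 - 48.0 = 329.4000 m


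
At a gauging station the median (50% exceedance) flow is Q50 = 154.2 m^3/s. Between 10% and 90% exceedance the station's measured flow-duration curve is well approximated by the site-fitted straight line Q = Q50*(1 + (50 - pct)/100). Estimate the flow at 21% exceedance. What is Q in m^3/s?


Q = 154.2 * (1 + (50 - 21)/100) = 198.9180 m^3/s


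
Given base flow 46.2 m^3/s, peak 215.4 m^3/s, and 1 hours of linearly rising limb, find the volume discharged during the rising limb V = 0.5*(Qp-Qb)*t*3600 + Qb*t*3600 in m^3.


V = 0.5*(215.4 - 46.2)*1*3600 + 46.2*1*3600 = 470880.0000 m^3


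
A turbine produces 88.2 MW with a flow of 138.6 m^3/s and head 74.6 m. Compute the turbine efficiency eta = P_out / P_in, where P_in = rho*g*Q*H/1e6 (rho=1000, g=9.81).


P_in = 1000 * 9.81 * 138.6 * 74.6 / 1e6 = 101.4311 MW
eta = 88.2 / 101.4311 = 0.8696


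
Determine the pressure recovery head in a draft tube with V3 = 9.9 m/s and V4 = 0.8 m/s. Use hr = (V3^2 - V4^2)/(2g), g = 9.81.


hr = (9.9^2 - 0.8^2) / (2*9.81) = 4.9628 m


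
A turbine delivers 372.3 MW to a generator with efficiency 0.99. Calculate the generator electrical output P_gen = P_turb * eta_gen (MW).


P_gen = 372.3 * 0.99 = 368.5770 MW


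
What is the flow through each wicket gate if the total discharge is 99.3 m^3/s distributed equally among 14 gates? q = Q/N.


q = 99.3 / 14 = 7.0929 m^3/s


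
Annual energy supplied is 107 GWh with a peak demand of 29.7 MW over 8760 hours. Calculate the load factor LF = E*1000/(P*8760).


LF = 107 * 1000 / (29.7 * 8760) = 0.4113


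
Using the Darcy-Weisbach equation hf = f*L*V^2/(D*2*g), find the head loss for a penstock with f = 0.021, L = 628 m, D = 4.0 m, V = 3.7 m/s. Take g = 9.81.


hf = 0.021 * 628 * 3.7^2 / (4.0 * 2 * 9.81) = 2.3005 m


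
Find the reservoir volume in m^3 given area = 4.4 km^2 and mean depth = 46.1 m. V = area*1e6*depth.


V = 4.4 * 1e6 * 46.1 = 2.0284e+08 m^3


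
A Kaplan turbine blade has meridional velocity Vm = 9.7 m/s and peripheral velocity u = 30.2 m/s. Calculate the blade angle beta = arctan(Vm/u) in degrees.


beta = arctan(9.7 / 30.2) = 17.8066 degrees


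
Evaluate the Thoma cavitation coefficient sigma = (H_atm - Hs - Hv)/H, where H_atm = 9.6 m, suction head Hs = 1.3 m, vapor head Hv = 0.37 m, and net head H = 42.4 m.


sigma = (9.6 - 1.3 - 0.37) / 42.4 = 0.1870


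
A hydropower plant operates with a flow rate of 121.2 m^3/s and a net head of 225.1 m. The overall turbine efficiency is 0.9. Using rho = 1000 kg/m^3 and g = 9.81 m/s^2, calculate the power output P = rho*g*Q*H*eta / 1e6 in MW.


P = 1000 * 9.81 * 121.2 * 225.1 * 0.9 / 1e6 = 240.8738 MW


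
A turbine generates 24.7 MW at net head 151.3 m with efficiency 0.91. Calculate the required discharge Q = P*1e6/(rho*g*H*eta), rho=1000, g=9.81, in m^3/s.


Q = 24.7 * 1e6 / (1000 * 9.81 * 151.3 * 0.91) = 18.2872 m^3/s


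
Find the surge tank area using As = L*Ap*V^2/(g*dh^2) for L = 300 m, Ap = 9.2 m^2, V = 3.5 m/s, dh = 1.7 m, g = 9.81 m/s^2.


As = 300 * 9.2 * 3.5^2 / (9.81 * 1.7^2) = 1192.5547 m^2


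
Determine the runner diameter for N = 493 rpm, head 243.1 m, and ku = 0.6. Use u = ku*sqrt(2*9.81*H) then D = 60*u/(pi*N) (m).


u = 0.6 * sqrt(2*9.81*243.1) = 41.4375 m/s
D = 60 * 41.4375 / (pi * 493) = 1.6053 m


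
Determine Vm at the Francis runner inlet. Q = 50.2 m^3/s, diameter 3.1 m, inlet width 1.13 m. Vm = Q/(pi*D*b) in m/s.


Vm = 50.2 / (pi * 3.1 * 1.13) = 4.5616 m/s


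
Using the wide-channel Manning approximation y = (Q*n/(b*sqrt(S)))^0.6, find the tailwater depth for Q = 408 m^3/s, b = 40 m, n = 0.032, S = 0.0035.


y = (408 * 0.032 / (40 * 0.0035^0.5))^0.6 = 2.7863 m


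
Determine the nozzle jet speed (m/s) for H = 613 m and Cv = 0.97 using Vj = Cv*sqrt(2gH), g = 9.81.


Vj = 0.97 * sqrt(2*9.81*613) = 106.3779 m/s


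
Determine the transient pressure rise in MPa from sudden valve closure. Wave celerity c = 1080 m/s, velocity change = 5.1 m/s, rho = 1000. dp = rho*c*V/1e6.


dp = 1000 * 1080 * 5.1 / 1e6 = 5.5080 MPa


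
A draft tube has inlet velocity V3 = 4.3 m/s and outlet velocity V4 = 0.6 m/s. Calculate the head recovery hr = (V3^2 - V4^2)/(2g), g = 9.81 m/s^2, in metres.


hr = (4.3^2 - 0.6^2) / (2*9.81) = 0.9241 m


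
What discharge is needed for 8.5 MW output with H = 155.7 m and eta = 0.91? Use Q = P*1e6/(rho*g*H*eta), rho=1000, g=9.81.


Q = 8.5 * 1e6 / (1000 * 9.81 * 155.7 * 0.91) = 6.1153 m^3/s


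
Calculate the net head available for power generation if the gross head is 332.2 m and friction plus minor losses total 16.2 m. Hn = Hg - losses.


Hn = 332.2 - 16.2 = 316.0000 m


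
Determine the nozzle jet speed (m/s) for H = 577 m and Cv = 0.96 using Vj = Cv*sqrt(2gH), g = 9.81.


Vj = 0.96 * sqrt(2*9.81*577) = 102.1430 m/s


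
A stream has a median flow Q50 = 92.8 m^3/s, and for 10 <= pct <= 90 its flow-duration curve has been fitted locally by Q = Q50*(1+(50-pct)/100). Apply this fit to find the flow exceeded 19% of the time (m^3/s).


Q = 92.8 * (1 + (50 - 19)/100) = 121.5680 m^3/s


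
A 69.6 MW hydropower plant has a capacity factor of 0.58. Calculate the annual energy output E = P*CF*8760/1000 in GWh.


E = 69.6 * 0.58 * 8760 / 1000 = 353.6237 GWh


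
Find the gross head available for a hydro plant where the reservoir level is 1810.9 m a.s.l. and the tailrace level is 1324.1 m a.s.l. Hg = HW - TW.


Hg = 1810.9 - 1324.1 = 486.8000 m


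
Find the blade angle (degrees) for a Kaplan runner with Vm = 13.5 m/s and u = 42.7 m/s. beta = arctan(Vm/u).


beta = arctan(13.5 / 42.7) = 17.5448 degrees


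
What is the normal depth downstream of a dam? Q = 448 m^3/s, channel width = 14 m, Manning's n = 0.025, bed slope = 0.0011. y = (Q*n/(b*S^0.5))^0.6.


y = (448 * 0.025 / (14 * 0.0011^0.5))^0.6 = 6.7521 m


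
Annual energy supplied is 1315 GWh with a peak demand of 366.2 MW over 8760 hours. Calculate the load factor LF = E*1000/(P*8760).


LF = 1315 * 1000 / (366.2 * 8760) = 0.4099


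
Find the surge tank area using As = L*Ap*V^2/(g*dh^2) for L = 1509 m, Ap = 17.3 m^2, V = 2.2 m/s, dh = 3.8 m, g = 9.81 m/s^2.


As = 1509 * 17.3 * 2.2^2 / (9.81 * 3.8^2) = 891.9582 m^2


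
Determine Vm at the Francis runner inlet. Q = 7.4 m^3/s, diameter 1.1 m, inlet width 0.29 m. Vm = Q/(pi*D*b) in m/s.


Vm = 7.4 / (pi * 1.1 * 0.29) = 7.3840 m/s


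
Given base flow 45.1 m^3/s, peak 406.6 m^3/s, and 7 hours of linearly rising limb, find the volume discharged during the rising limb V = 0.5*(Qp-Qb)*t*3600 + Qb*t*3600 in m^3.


V = 0.5*(406.6 - 45.1)*7*3600 + 45.1*7*3600 = 5.6914e+06 m^3


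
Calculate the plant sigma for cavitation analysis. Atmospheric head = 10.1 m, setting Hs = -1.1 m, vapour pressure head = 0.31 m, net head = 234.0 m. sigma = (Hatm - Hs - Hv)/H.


sigma = (10.1 - (-1.1) - 0.31) / 234.0 = 0.0465


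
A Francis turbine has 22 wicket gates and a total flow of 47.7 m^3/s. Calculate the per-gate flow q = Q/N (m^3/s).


q = 47.7 / 22 = 2.1682 m^3/s


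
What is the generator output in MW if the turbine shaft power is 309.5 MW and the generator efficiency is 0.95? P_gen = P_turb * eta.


P_gen = 309.5 * 0.95 = 294.0250 MW


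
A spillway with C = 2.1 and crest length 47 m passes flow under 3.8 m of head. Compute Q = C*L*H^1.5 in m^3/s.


Q = 2.1 * 47 * 3.8^1.5 = 731.1265 m^3/s
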